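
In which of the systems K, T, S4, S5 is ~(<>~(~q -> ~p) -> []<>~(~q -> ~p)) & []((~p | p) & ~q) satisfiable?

K, T, S4

S5-tableau for the formula:
1. ~(<>~(~q -> ~p) -> []<>~(~q -> ~p)) & []((~p | p) & ~q), 0
2. ~(<>~(~q -> ~p) -> []<>~(~q -> ~p)), 0   [&-rule on 1]
3. []((~p | p) & ~q), 0   [&-rule on 1]
4. <>~(~q -> ~p), 0   [~->-rule on 2]
5. ~[]<>~(~q -> ~p), 0   [~->-rule on 2]
6. (~p | p) & ~q, 0   [[]-rule on 3 via 0R0]
7. ~p | p, 0   [&-rule on 6]
8. ~q, 0   [&-rule on 6]
9. ~p, 0   [|-rule on 7 (branches; this branch)]
10. ~(~q -> ~p), 1   [<>-rule on 4: fresh world 1, 0R1]
11. ~q, 1   [~->-rule on 10]
12. p, 1   [~->-rule on 10]
13. (~p | p) & ~q, 1   [[]-rule on 3 via 0R1]
14. ~p | p, 1   [&-rule on 13]
15. ~<>~(~q -> ~p), 2   [~[]-rule on 5: fresh world 2, 0R2]
16. (~p | p) & ~q, 2   [[]-rule on 3 via 0R2]
17. ~p | p, 2   [&-rule on 16]
18. ~q, 2   [&-rule on 16]
19. ~q -> ~p, 0   [~<>-rule on 15 via 2R0]
20. ~q -> ~p, 1   [~<>-rule on 15 via 2R1]
21. ~q -> ~p, 2   [~<>-rule on 15 via 2R2]
22. p, 2   [|-rule on 17 (branches; this branch)]
23. ~p, 1   [->-rule on 20 (branches; this branch)]
Accessibility: 0R0, 0R1, 0R2, 1R0, 1R1, 1R2, 2R0, 2R1, 2R2
Branch closes: p and ~p both at 1.
Every branch closes (one shown): unsatisfiable in S5.
S4-tableau for the formula:
1. ~(<>~(~q -> ~p) -> []<>~(~q -> ~p)) & []((~p | p) & ~q), 0
2. ~(<>~(~q -> ~p) -> []<>~(~q -> ~p)), 0   [&-rule on 1]
3. []((~p | p) & ~q), 0   [&-rule on 1]
4. <>~(~q -> ~p), 0   [~->-rule on 2]
5. ~[]<>~(~q -> ~p), 0   [~->-rule on 2]
6. (~p | p) & ~q, 0   [[]-rule on 3 via 0R0]
7. ~p | p, 0   [&-rule on 6]
8. ~q, 0   [&-rule on 6]
9. p, 0   [|-rule on 7 (branches; this branch)]
10. ~(~q -> ~p), 1   [<>-rule on 4: fresh world 1, 0R1]
11. ~q, 1   [~->-rule on 10]
12. p, 1   [~->-rule on 10]
13. (~p | p) & ~q, 1   [[]-rule on 3 via 0R1]
14. ~p | p, 1   [&-rule on 13]
15. ~<>~(~q -> ~p), 2   [~[]-rule on 5: fresh world 2, 0R2]
16. (~p | p) & ~q, 2   [[]-rule on 3 via 0R2]
17. ~p | p, 2   [&-rule on 16]
18. ~q, 2   [&-rule on 16]
19. ~q -> ~p, 2   [~<>-rule on 15 via 2R2]
20. ~p, 2   [|-rule on 17 (branches; this branch)]
Accessibility: 0R0, 0R1, 0R2, 1R1, 2R2
Complete open branch: satisfiable in S4, hence also in K, T (this S4-model is also a K-model and a T-model).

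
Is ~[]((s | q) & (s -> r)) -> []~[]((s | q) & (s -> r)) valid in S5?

Tableau for the negation ~(~[]((s | q) & (s -> r)) -> []~[]((s | q) & (s -> r))):
1. ~(~[]((s | q) & (s -> r)) -> []~[]((s | q) & (s -> r))), w0
2. ~[]((s | q) & (s -> r)), w0   [~->-rule on 1]
3. ~[]~[]((s | q) & (s -> r)), w0   [~->-rule on 1]
4. ~((s | q) & (s -> r)), w1   [~[]-rule on 2: fresh world w1, w0Rw1]
5. ~(s -> r), w1   [~&-rule on 4 (branches; this branch)]
6. s, w1   [~->-rule on 5]
7. ~r, w1   [~->-rule on 5]
8. []((s | q) & (s -> r)), w2   [~[]-rule on 3: fresh world w2, w0Rw2]
9. (s | q) & (s -> r), w0   [[]-rule on 8 via w2Rw0]
10. s | q, w0   [&-rule on 9]
11. s -> r, w0   [&-rule on 9]
12. (s | q) & (s -> r), w1   [[]-rule on 8 via w2Rw1]
13. s | q, w1   [&-rule on 12]
14. s -> r, w1   [&-rule on 12]
15. (s | q) & (s -> r), w2   [[]-rule on 8 via w2Rw2]
16. s | q, w2   [&-rule on 15]
17. s -> r, w2   [&-rule on 15]
18. q, w0   [|-rule on 10 (branches; this branch)]
19. r, w0   [->-rule on 11 (branches; this branch)]
20. q, w1   [|-rule on 13 (branches; this branch)]
21. r, w1   [->-rule on 14 (branches; this branch)]
Accessibility: w0Rw0, w0Rw1, w0Rw2, w1Rw0, w1Rw1, w1Rw2, w2Rw0, w2Rw1, w2Rw2
Branch closes: r and ~r both at w1.
Every branch of the negation's tableau closes; the branch above is one of them.

Yes, valid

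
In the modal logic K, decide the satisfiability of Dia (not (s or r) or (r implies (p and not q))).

Yes, satisfiable

1. Dia (not (s or r) or (r implies (p and not q))), w0
2. not (s or r) or (r implies (p and not q)), w1
3. r implies (p and not q), w1
4. p and not q, w1
5. p, w1
6. not q, w1
Accessibility: w0Rw1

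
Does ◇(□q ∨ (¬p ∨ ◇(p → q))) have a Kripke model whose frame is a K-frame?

1. ◇(□q ∨ (¬p ∨ ◇(p → q))), u
2. □q ∨ (¬p ∨ ◇(p → q)), v
3. ¬p ∨ ◇(p → q), v
4. ◇(p → q), v
5. p → q, w
6. q, w
Accessibility: uRv, vRw

Satisfiable (open branch found)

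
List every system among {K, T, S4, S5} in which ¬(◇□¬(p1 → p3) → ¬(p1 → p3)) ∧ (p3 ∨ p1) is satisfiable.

K, T, S4

S5-tableau for the formula:
1. ¬(◇□¬(p1 → p3) → ¬(p1 → p3)) ∧ (p3 ∨ p1), u
2. ¬(◇□¬(p1 → p3) → ¬(p1 → p3)), u
3. p3 ∨ p1, u
4. ◇□¬(p1 → p3), u
5. p1 → p3, u
6. p1, u
7. p3, u
8. □¬(p1 → p3), v
9. ¬(p1 → p3), u
10. ¬p3, u
Accessibility: uRu, uRv, vRu, vRv
Branch closes: p3 and ¬p3 both at u.
Every branch closes (one shown): unsatisfiable in S5.
S4-tableau for the formula:
1. ¬(◇□¬(p1 → p3) → ¬(p1 → p3)) ∧ (p3 ∨ p1), u
2. ¬(◇□¬(p1 → p3) → ¬(p1 → p3)), u
3. p3 ∨ p1, u
4. ◇□¬(p1 → p3), u
5. p1 → p3, u
6. p1, u
7. p3, u
8. □¬(p1 → p3), v
9. ¬(p1 → p3), v
10. p1, v
11. ¬p3, v
Accessibility: uRu, uRv, vRv
Complete open branch: satisfiable in S4, hence also in K, T (this S4-model is also a K-model and a T-model).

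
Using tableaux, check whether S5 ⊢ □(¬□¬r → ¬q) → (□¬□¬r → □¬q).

Tableau for the negation ¬(□(¬□¬r → ¬q) → (□¬□¬r → □¬q)):
1. ¬(□(¬□¬r → ¬q) → (□¬□¬r → □¬q)), 0
2. □(¬□¬r → ¬q), 0   [¬→-rule on 1]
3. ¬(□¬□¬r → □¬q), 0   [¬→-rule on 1]
4. □¬□¬r, 0   [¬→-rule on 3]
5. ¬□¬q, 0   [¬→-rule on 3]
6. ¬□¬r → ¬q, 0   [□-rule on 2 via 0R0]
7. ¬□¬r, 0   [□-rule on 4 via 0R0]
8. ¬q, 0   [→-rule on 6 (branches; this branch)]
9. q, 1   [¬□-rule on 5: fresh world 1, 0R1]
10. ¬□¬r → ¬q, 1   [□-rule on 2 via 0R1]
11. ¬□¬r, 1   [□-rule on 4 via 0R1]
12. □¬r, 1   [→-rule on 10 (branches; this branch)]
13. ¬r, 0   [□-rule on 12 via 1R0]
14. ¬r, 1   [□-rule on 12 via 1R1]
15. r, 2   [¬□-rule on 7: fresh world 2, 0R2]
16. ¬□¬r → ¬q, 2   [□-rule on 2 via 0R2]
17. ¬□¬r, 2   [□-rule on 4 via 0R2]
18. ¬r, 2   [□-rule on 12 via 1R2]
Accessibility: 0R0, 0R1, 0R2, 1R0, 1R1, 1R2, 2R0, 2R1, 2R2
Branch closes: r and ¬r both at 2.
Every branch of the negation's tableau closes; the branch above is one of them.

Valid in S5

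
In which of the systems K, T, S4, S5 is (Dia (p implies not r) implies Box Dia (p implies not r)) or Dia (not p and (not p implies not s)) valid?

S4-tableau for the negation not ((Dia (p implies not r) implies Box Dia (p implies not r)) or Dia (not p and (not p implies not s))):
1. not ((Dia (p implies not r) implies Box Dia (p implies not r)) or Dia (not p and (not p implies not s))), 0
2. not (Dia (p implies not r) implies Box Dia (p implies not r)), 0   [neg-or-rule on 1]
3. not Dia (not p and (not p implies not s)), 0   [neg-or-rule on 1]
4. Dia (p implies not r), 0   [neg-implies-rule on 2]
5. not Box Dia (p implies not r), 0   [neg-implies-rule on 2]
6. not (not p and (not p implies not s)), 0   [neg-Dia-rule on 3 via 0R0]
7. not (not p implies not s), 0   [neg-and-rule on 6 (branches; this branch)]
8. not p, 0   [neg-implies-rule on 7]
9. s, 0   [neg-implies-rule on 7]
10. p implies not r, 1   [Dia-rule on 4: fresh world 1, 0R1]
11. not (not p and (not p implies not s)), 1   [neg-Dia-rule on 3 via 0R1]
12. not r, 1   [implies-rule on 10 (branches; this branch)]
13. not (not p implies not s), 1   [neg-and-rule on 11 (branches; this branch)]
14. not p, 1   [neg-implies-rule on 13]
15. s, 1   [neg-implies-rule on 13]
16. not Dia (p implies not r), 2   [neg-Box-rule on 5: fresh world 2, 0R2]
17. not (not p and (not p implies not s)), 2   [neg-Dia-rule on 3 via 0R2]
18. not (p implies not r), 2   [neg-Dia-rule on 16 via 2R2]
19. p, 2   [neg-implies-rule on 18]
20. r, 2   [neg-implies-rule on 18]
Accessibility: 0R0, 0R1, 0R2, 1R1, 2R2
Complete open branch: countermodel on an S4-frame, so not valid in S4, nor in K, T (the same frame is also a K-frame and a T-frame).
S5-tableau for the negation not ((Dia (p implies not r) implies Box Dia (p implies not r)) or Dia (not p and (not p implies not s))):
1. not ((Dia (p implies not r) implies Box Dia (p implies not r)) or Dia (not p and (not p implies not s))), 0
2. not (Dia (p implies not r) implies Box Dia (p implies not r)), 0   [neg-or-rule on 1]
3. not Dia (not p and (not p implies not s)), 0   [neg-or-rule on 1]
4. Dia (p implies not r), 0   [neg-implies-rule on 2]
5. not Box Dia (p implies not r), 0   [neg-implies-rule on 2]
6. not (not p and (not p implies not s)), 0   [neg-Dia-rule on 3 via 0R0]
7. p, 0   [neg-and-rule on 6 (branches; this branch)]
8. p implies not r, 1   [Dia-rule on 4: fresh world 1, 0R1]
9. not (not p and (not p implies not s)), 1   [neg-Dia-rule on 3 via 0R1]
10. not r, 1   [implies-rule on 8 (branches; this branch)]
11. not (not p implies not s), 1   [neg-and-rule on 9 (branches; this branch)]
12. not p, 1   [neg-implies-rule on 11]
13. s, 1   [neg-implies-rule on 11]
14. not Dia (p implies not r), 2   [neg-Box-rule on 5: fresh world 2, 0R2]
15. not (not p and (not p implies not s)), 2   [neg-Dia-rule on 3 via 0R2]
16. not (p implies not r), 0   [neg-Dia-rule on 14 via 2R0]
17. r, 0   [neg-implies-rule on 16]
18. not (p implies not r), 1   [neg-Dia-rule on 14 via 2R1]
19. p, 1   [neg-implies-rule on 18]
20. r, 1   [neg-implies-rule on 18]
Accessibility: 0R0, 0R1, 0R2, 1R0, 1R1, 1R2, 2R0, 2R1, 2R2
Branch closes: p and not p both at 1.
Every branch closes (one shown): valid in S5.

S5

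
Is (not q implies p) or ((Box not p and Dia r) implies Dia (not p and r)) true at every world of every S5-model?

Tableau for the negation not ((not q implies p) or ((Box not p and Dia r) implies Dia (not p and r))):
1. not ((not q implies p) or ((Box not p and Dia r) implies Dia (not p and r))), u
2. not (not q implies p), u   [neg-or-rule on 1]
3. not ((Box not p and Dia r) implies Dia (not p and r)), u   [neg-or-rule on 1]
4. not q, u   [neg-implies-rule on 2]
5. not p, u   [neg-implies-rule on 2]
6. Box not p and Dia r, u   [neg-implies-rule on 3]
7. not Dia (not p and r), u   [neg-implies-rule on 3]
8. Box not p, u   [and-rule on 6]
9. Dia r, u   [and-rule on 6]
10. not (not p and r), u   [neg-Dia-rule on 7 via uRu]
11. not r, u   [neg-and-rule on 10 (branches; this branch)]
12. r, v   [Dia-rule on 9: fresh world v, uRv]
13. not (not p and r), v   [neg-Dia-rule on 7 via uRv]
14. not p, v   [Box-rule on 8 via uRv]
15. not r, v   [neg-and-rule on 13 (branches; this branch)]
Accessibility: uRu, uRv, vRu, vRv
Branch closes: r and not r both at v.
All branches of the negation close; one closing branch shown above.

Yes, valid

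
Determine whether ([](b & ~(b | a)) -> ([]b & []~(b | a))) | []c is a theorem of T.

Tableau for the negation ~(([](b & ~(b | a)) -> ([]b & []~(b | a))) | []c):
1. ~(([](b & ~(b | a)) -> ([]b & []~(b | a))) | []c), u
2. ~([](b & ~(b | a)) -> ([]b & []~(b | a))), u
3. ~[]c, u
4. [](b & ~(b | a)), u
5. ~([]b & []~(b | a)), u
6. b & ~(b | a), u
7. b, u
8. ~(b | a), u
9. ~b, u
10. ~a, u
Accessibility: uRu
Branch closes: b and ~b both at u.
All branches of the negation close; one closing branch shown above.

Valid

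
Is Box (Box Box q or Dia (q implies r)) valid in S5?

Valid in S5

Tableau for the negation not Box (Box Box q or Dia (q implies r)):
1. not Box (Box Box q or Dia (q implies r)), w0
2. not (Box Box q or Dia (q implies r)), w1   [neg-Box-rule on 1: fresh world w1, w0Rw1]
3. not Box Box q, w1   [neg-or-rule on 2]
4. not Dia (q implies r), w1   [neg-or-rule on 2]
5. not (q implies r), w0   [neg-Dia-rule on 4 via w1Rw0]
6. q, w0   [neg-implies-rule on 5]
7. not r, w0   [neg-implies-rule on 5]
8. not (q implies r), w1   [neg-Dia-rule on 4 via w1Rw1]
9. q, w1   [neg-implies-rule on 8]
10. not r, w1   [neg-implies-rule on 8]
11. not Box q, w2   [neg-Box-rule on 3: fresh world w2, w1Rw2]
12. not (q implies r), w2   [neg-Dia-rule on 4 via w1Rw2]
13. q, w2   [neg-implies-rule on 12]
14. not r, w2   [neg-implies-rule on 12]
15. not q, w3   [neg-Box-rule on 11: fresh world w3, w2Rw3]
16. not (q implies r), w3   [neg-Dia-rule on 4 via w1Rw3]
17. q, w3   [neg-implies-rule on 16]
18. not r, w3   [neg-implies-rule on 16]
Accessibility: w0Rw0, w0Rw1, w0Rw2, w0Rw3, w1Rw0, w1Rw1, w1Rw2, w1Rw3, w2Rw0, w2Rw1, w2Rw2, w2Rw3, w3Rw0, w3Rw1, w3Rw2, w3Rw3
Branch closes: q and not q both at w3.
Every branch of the negation's tableau closes; the branch above is one of them.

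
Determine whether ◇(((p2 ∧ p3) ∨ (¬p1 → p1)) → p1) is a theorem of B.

Invalid (countermodel exists)

Tableau for the negation ¬◇(((p2 ∧ p3) ∨ (¬p1 → p1)) → p1):
1. ¬◇(((p2 ∧ p3) ∨ (¬p1 → p1)) → p1), w0
2. ¬(((p2 ∧ p3) ∨ (¬p1 → p1)) → p1), w0   [¬◇-rule on 1 via w0Rw0]
3. (p2 ∧ p3) ∨ (¬p1 → p1), w0   [¬→-rule on 2]
4. ¬p1, w0   [¬→-rule on 2]
5. p2 ∧ p3, w0   [∨-rule on 3 (branches; this branch)]
6. p2, w0   [∧-rule on 5]
7. p3, w0   [∧-rule on 5]
Accessibility: w0Rw0
The negation has an open branch (countermodel exists).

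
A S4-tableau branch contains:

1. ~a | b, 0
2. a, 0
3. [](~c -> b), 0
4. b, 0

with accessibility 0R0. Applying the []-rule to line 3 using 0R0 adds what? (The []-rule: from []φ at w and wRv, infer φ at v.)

~c -> b, 0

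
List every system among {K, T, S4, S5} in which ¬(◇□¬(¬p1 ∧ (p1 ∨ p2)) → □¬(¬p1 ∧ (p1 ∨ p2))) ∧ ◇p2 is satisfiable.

K, T, S4

S5-tableau for the formula:
1. ¬(◇□¬(¬p1 ∧ (p1 ∨ p2)) → □¬(¬p1 ∧ (p1 ∨ p2))) ∧ ◇p2, w0
2. ¬(◇□¬(¬p1 ∧ (p1 ∨ p2)) → □¬(¬p1 ∧ (p1 ∨ p2))), w0
3. ◇p2, w0
4. ◇□¬(¬p1 ∧ (p1 ∨ p2)), w0
5. ¬□¬(¬p1 ∧ (p1 ∨ p2)), w0
6. p2, w1
7. □¬(¬p1 ∧ (p1 ∨ p2)), w2
8. ¬(¬p1 ∧ (p1 ∨ p2)), w0
9. ¬(¬p1 ∧ (p1 ∨ p2)), w1
10. ¬(¬p1 ∧ (p1 ∨ p2)), w2
11. ¬(p1 ∨ p2), w0
12. ¬p1, w0
13. ¬p2, w0
14. p1, w1
15. ¬(p1 ∨ p2), w2
16. ¬p1, w2
17. ¬p2, w2
18. ¬p1 ∧ (p1 ∨ p2), w3
19. ¬p1, w3
20. p1 ∨ p2, w3
21. ¬(¬p1 ∧ (p1 ∨ p2)), w3
22. p2, w3
23. ¬(p1 ∨ p2), w3
24. ¬p2, w3
Accessibility: w0Rw0, w0Rw1, w0Rw2, w0Rw3, w1Rw0, w1Rw1, w1Rw2, w1Rw3, w2Rw0, w2Rw1, w2Rw2, w2Rw3, w3Rw0, w3Rw1, w3Rw2, w3Rw3
Branch closes: p2 and ¬p2 both at w3.
Every branch closes (one shown): unsatisfiable in S5.
S4-tableau for the formula:
1. ¬(◇□¬(¬p1 ∧ (p1 ∨ p2)) → □¬(¬p1 ∧ (p1 ∨ p2))) ∧ ◇p2, w0
2. ¬(◇□¬(¬p1 ∧ (p1 ∨ p2)) → □¬(¬p1 ∧ (p1 ∨ p2))), w0
3. ◇p2, w0
4. ◇□¬(¬p1 ∧ (p1 ∨ p2)), w0
5. ¬□¬(¬p1 ∧ (p1 ∨ p2)), w0
6. p2, w1
7. □¬(¬p1 ∧ (p1 ∨ p2)), w2
8. ¬(¬p1 ∧ (p1 ∨ p2)), w2
9. ¬(p1 ∨ p2), w2
10. ¬p1, w2
11. ¬p2, w2
12. ¬p1 ∧ (p1 ∨ p2), w3
13. ¬p1, w3
14. p1 ∨ p2, w3
15. p2, w3
Accessibility: w0Rw0, w0Rw1, w0Rw2, w0Rw3, w1Rw1, w2Rw2, w3Rw3
Complete open branch: satisfiable in S4, hence also in K, T (this S4-model is also a K-model and a T-model).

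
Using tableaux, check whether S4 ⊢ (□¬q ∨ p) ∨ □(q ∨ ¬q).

Tableau for the negation ¬((□¬q ∨ p) ∨ □(q ∨ ¬q)):
1. ¬((□¬q ∨ p) ∨ □(q ∨ ¬q)), u
2. ¬(□¬q ∨ p), u
3. ¬□(q ∨ ¬q), u
4. ¬□¬q, u
5. ¬p, u
6. ¬(q ∨ ¬q), v
7. ¬q, v
8. q, v
Accessibility: uRu, uRv, vRv
Branch closes: q and ¬q both at v.
All branches of the negation close; one closing branch shown above.

Valid in S4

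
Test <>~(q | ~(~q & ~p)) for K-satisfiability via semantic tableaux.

Satisfiable

1. <>~(q | ~(~q & ~p)), w0
2. ~(q | ~(~q & ~p)), w1
3. ~q, w1
4. ~q & ~p, w1
5. ~p, w1
Accessibility: w0Rw1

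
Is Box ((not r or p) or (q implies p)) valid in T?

Invalid (countermodel exists)

Tableau for the negation not Box ((not r or p) or (q implies p)):
1. not Box ((not r or p) or (q implies p)), u
2. not ((not r or p) or (q implies p)), v   [neg-Box-rule on 1: fresh world v, uRv]
3. not (not r or p), v   [neg-or-rule on 2]
4. not (q implies p), v   [neg-or-rule on 2]
5. r, v   [neg-or-rule on 3]
6. not p, v   [neg-or-rule on 3]
7. q, v   [neg-implies-rule on 4]
Accessibility: uRu, uRv, vRv
The negation has an open branch (countermodel exists).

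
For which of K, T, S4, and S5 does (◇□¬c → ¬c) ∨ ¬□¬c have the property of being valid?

K-tableau for the negation ¬((◇□¬c → ¬c) ∨ ¬□¬c):
1. ¬((◇□¬c → ¬c) ∨ ¬□¬c), u
2. ¬(◇□¬c → ¬c), u   [¬∨-rule on 1]
3. □¬c, u   [¬∨-rule on 1]
4. ◇□¬c, u   [¬→-rule on 2]
5. c, u   [¬→-rule on 2]
6. □¬c, v   [◇-rule on 4: fresh world v, uRv]
7. ¬c, v   [□-rule on 3 via uRv]
Accessibility: uRv
Complete open branch: countermodel on a K-frame, so not valid in K.
T-tableau for the negation ¬((◇□¬c → ¬c) ∨ ¬□¬c):
1. ¬((◇□¬c → ¬c) ∨ ¬□¬c), u
2. ¬(◇□¬c → ¬c), u   [¬∨-rule on 1]
3. □¬c, u   [¬∨-rule on 1]
4. ◇□¬c, u   [¬→-rule on 2]
5. c, u   [¬→-rule on 2]
6. ¬c, u   [□-rule on 3 via uRu]
Accessibility: uRu
Branch closes: c and ¬c both at u.
Every branch closes (one shown): valid in T, hence also in S4, S5 (every theorem of T is a theorem of S4 and S5).

T, S4, S5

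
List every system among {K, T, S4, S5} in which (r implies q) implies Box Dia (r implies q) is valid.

S5-tableau for the negation not ((r implies q) implies Box Dia (r implies q)):
1. not ((r implies q) implies Box Dia (r implies q)), u
2. r implies q, u
3. not Box Dia (r implies q), u
4. q, u
5. not Dia (r implies q), v
6. not (r implies q), u
7. r, u
8. not q, u
Accessibility: uRu, uRv, vRu, vRv
Branch closes: q and not q both at u.
Every branch closes (one shown): valid in S5.
S4-tableau for the negation not ((r implies q) implies Box Dia (r implies q)):
1. not ((r implies q) implies Box Dia (r implies q)), u
2. r implies q, u
3. not Box Dia (r implies q), u
4. q, u
5. not Dia (r implies q), v
6. not (r implies q), v
7. r, v
8. not q, v
Accessibility: uRu, uRv, vRv
Complete open branch: countermodel on an S4-frame, so not valid in S4, nor in K, T (the same frame is also a K-frame and a T-frame).

S5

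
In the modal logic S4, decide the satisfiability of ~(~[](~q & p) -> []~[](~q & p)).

Yes, satisfiable

1. ~(~[](~q & p) -> []~[](~q & p)), 0
2. ~[](~q & p), 0   [~->-rule on 1]
3. ~[]~[](~q & p), 0   [~->-rule on 1]
4. ~(~q & p), 1   [~[]-rule on 2: fresh world 1, 0R1]
5. ~p, 1   [~&-rule on 4 (branches; this branch)]
6. [](~q & p), 2   [~[]-rule on 3: fresh world 2, 0R2]
7. ~q & p, 2   [[]-rule on 6 via 2R2]
8. ~q, 2   [&-rule on 7]
9. p, 2   [&-rule on 7]
Accessibility: 0R0, 0R1, 0R2, 1R1, 2R2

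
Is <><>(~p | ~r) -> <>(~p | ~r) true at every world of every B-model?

Tableau for the negation ~(<><>(~p | ~r) -> <>(~p | ~r)):
1. ~(<><>(~p | ~r) -> <>(~p | ~r)), 0
2. <><>(~p | ~r), 0
3. ~<>(~p | ~r), 0
4. ~(~p | ~r), 0
5. p, 0
6. r, 0
7. <>(~p | ~r), 1
8. ~(~p | ~r), 1
9. p, 1
10. r, 1
11. ~p | ~r, 2
12. ~r, 2
Accessibility: 0R0, 0R1, 1R0, 1R1, 1R2, 2R1, 2R2
The negation has an open branch (countermodel exists).

Not valid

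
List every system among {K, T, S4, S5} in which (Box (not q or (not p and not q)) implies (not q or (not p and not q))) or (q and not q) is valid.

T, S4, S5

K-tableau for the negation not ((Box (not q or (not p and not q)) implies (not q or (not p and not q))) or (q and not q)):
1. not ((Box (not q or (not p and not q)) implies (not q or (not p and not q))) or (q and not q)), u
2. not (Box (not q or (not p and not q)) implies (not q or (not p and not q))), u
3. not (q and not q), u
4. Box (not q or (not p and not q)), u
5. not (not q or (not p and not q)), u
6. q, u
7. not (not p and not q), u
Complete open branch: countermodel on a K-frame, so not valid in K.
T-tableau for the negation not ((Box (not q or (not p and not q)) implies (not q or (not p and not q))) or (q and not q)):
1. not ((Box (not q or (not p and not q)) implies (not q or (not p and not q))) or (q and not q)), u
2. not (Box (not q or (not p and not q)) implies (not q or (not p and not q))), u
3. not (q and not q), u
4. Box (not q or (not p and not q)), u
5. not (not q or (not p and not q)), u
6. q, u
7. not (not p and not q), u
8. not q or (not p and not q), u
9. not p and not q, u
10. not p, u
11. not q, u
Accessibility: uRu
Branch closes: q and not q both at u.
Every branch closes (one shown): valid in T, hence also in S4, S5 (every theorem of T is a theorem of S4 and S5).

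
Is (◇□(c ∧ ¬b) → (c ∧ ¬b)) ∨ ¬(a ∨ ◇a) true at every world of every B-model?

Tableau for the negation ¬((◇□(c ∧ ¬b) → (c ∧ ¬b)) ∨ ¬(a ∨ ◇a)):
1. ¬((◇□(c ∧ ¬b) → (c ∧ ¬b)) ∨ ¬(a ∨ ◇a)), 0
2. ¬(◇□(c ∧ ¬b) → (c ∧ ¬b)), 0
3. a ∨ ◇a, 0
4. ◇□(c ∧ ¬b), 0
5. ¬(c ∧ ¬b), 0
6. ◇a, 0
7. b, 0
8. □(c ∧ ¬b), 1
9. c ∧ ¬b, 0
10. c, 0
11. ¬b, 0
Accessibility: 0R0, 0R1, 1R0, 1R1
Branch closes: b and ¬b both at 0.
Every branch of the negation's tableau closes; the branch above is one of them.

Valid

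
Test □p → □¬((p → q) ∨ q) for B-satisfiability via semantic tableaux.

1. □p → □¬((p → q) ∨ q), 0
2. □¬((p → q) ∨ q), 0
3. ¬((p → q) ∨ q), 0
4. ¬(p → q), 0
5. ¬q, 0
6. p, 0
Accessibility: 0R0

Satisfiable (open branch found)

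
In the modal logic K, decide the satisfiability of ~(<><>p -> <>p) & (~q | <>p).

1. ~(<><>p -> <>p) & (~q | <>p), 0
2. ~(<><>p -> <>p), 0
3. ~q | <>p, 0
4. <><>p, 0
5. ~<>p, 0
6. ~q, 0
7. <>p, 1
8. ~p, 1
9. p, 2
Accessibility: 0R1, 1R2

Satisfiable (open branch found)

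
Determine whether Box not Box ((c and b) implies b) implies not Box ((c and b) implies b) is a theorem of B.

Yes, valid

Tableau for the negation not (Box not Box ((c and b) implies b) implies not Box ((c and b) implies b)):
1. not (Box not Box ((c and b) implies b) implies not Box ((c and b) implies b)), 0
2. Box not Box ((c and b) implies b), 0
3. Box ((c and b) implies b), 0
4. not Box ((c and b) implies b), 0
5. (c and b) implies b, 0
6. not (c and b), 0
7. not b, 0
8. not ((c and b) implies b), 1
9. c and b, 1
10. not b, 1
11. c, 1
12. b, 1
Accessibility: 0R0, 0R1, 1R0, 1R1
Branch closes: b and not b both at 1.
All branches of the negation close; one closing branch shown above.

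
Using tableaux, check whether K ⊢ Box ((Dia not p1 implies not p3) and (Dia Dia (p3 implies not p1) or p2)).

No, not valid

Tableau for the negation not Box ((Dia not p1 implies not p3) and (Dia Dia (p3 implies not p1) or p2)):
1. not Box ((Dia not p1 implies not p3) and (Dia Dia (p3 implies not p1) or p2)), 0
2. not ((Dia not p1 implies not p3) and (Dia Dia (p3 implies not p1) or p2)), 1   [neg-Box-rule on 1: fresh world 1, 0R1]
3. not (Dia Dia (p3 implies not p1) or p2), 1   [neg-and-rule on 2 (branches; this branch)]
4. not Dia Dia (p3 implies not p1), 1   [neg-or-rule on 3]
5. not p2, 1   [neg-or-rule on 3]
Accessibility: 0R1
The negation has an open branch (countermodel exists).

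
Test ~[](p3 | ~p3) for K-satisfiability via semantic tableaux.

1. ~[](p3 | ~p3), u
2. ~(p3 | ~p3), v   [~[]-rule on 1: fresh world v, uRv]
3. ~p3, v   [~|-rule on 2]
4. p3, v   [~|-rule on 2]
Accessibility: uRv
Branch closes: p3 and ~p3 both at v.
(One branch shown.) All branches close.

No, unsatisfiable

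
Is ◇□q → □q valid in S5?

Tableau for the negation ¬(◇□q → □q):
1. ¬(◇□q → □q), 0
2. ◇□q, 0
3. ¬□q, 0
4. □q, 1
5. q, 0
6. q, 1
7. ¬q, 2
8. q, 2
Accessibility: 0R0, 0R1, 0R2, 1R0, 1R1, 1R2, 2R0, 2R1, 2R2
Branch closes: q and ¬q both at 2.
All branches of the negation close; one closing branch shown above.

Yes, valid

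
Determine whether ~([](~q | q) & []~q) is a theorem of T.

Tableau for the negation [](~q | q) & []~q:
1. [](~q | q) & []~q, w0
2. [](~q | q), w0
3. []~q, w0
4. ~q | q, w0
5. ~q, w0
Accessibility: w0Rw0
The negation has an open branch (countermodel exists).

Invalid (countermodel exists)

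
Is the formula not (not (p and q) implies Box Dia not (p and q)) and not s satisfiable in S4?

Yes, satisfiable

1. not (not (p and q) implies Box Dia not (p and q)) and not s, w0
2. not (not (p and q) implies Box Dia not (p and q)), w0
3. not s, w0
4. not (p and q), w0
5. not Box Dia not (p and q), w0
6. not q, w0
7. not Dia not (p and q), w1
8. p and q, w1
9. p, w1
10. q, w1
Accessibility: w0Rw0, w0Rw1, w1Rw1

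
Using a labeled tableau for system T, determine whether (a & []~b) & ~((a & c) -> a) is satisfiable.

1. (a & []~b) & ~((a & c) -> a), 0
2. a & []~b, 0   [&-rule on 1]
3. ~((a & c) -> a), 0   [&-rule on 1]
4. a, 0   [&-rule on 2]
5. []~b, 0   [&-rule on 2]
6. a & c, 0   [~->-rule on 3]
7. ~a, 0   [~->-rule on 3]
Accessibility: 0R0
Branch closes: a and ~a both at 0.
Every branch closes; the branch above is one of them.

No, unsatisfiable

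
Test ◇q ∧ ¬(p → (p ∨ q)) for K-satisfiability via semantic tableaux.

1. ◇q ∧ ¬(p → (p ∨ q)), u
2. ◇q, u
3. ¬(p → (p ∨ q)), u
4. p, u
5. ¬(p ∨ q), u
6. ¬p, u
7. ¬q, u
Branch closes: p and ¬p both at u.
(One branch shown.) All branches close.

No, unsatisfiable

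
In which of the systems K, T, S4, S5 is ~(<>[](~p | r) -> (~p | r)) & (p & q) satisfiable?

K, T, S4

S4-tableau for the formula:
1. ~(<>[](~p | r) -> (~p | r)) & (p & q), w0
2. ~(<>[](~p | r) -> (~p | r)), w0
3. p & q, w0
4. <>[](~p | r), w0
5. ~(~p | r), w0
6. p, w0
7. q, w0
8. ~r, w0
9. [](~p | r), w1
10. ~p | r, w1
11. r, w1
Accessibility: w0Rw0, w0Rw1, w1Rw1
Complete open branch: satisfiable in S4, hence also in K, T (this S4-model is also a K-model and a T-model).
S5-tableau for the formula:
1. ~(<>[](~p | r) -> (~p | r)) & (p & q), w0
2. ~(<>[](~p | r) -> (~p | r)), w0
3. p & q, w0
4. <>[](~p | r), w0
5. ~(~p | r), w0
6. p, w0
7. q, w0
8. ~r, w0
9. [](~p | r), w1
10. ~p | r, w0
11. ~p | r, w1
12. r, w0
Accessibility: w0Rw0, w0Rw1, w1Rw0, w1Rw1
Branch closes: r and ~r both at w0.
Every branch closes (one shown): unsatisfiable in S5.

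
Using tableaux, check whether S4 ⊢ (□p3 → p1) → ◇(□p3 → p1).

Valid in S4

Tableau for the negation ¬((□p3 → p1) → ◇(□p3 → p1)):
1. ¬((□p3 → p1) → ◇(□p3 → p1)), 0
2. □p3 → p1, 0
3. ¬◇(□p3 → p1), 0
4. ¬(□p3 → p1), 0
5. □p3, 0
6. ¬p1, 0
7. p3, 0
8. ¬□p3, 0
9. ¬p3, 1
10. ¬(□p3 → p1), 1
11. □p3, 1
12. ¬p1, 1
13. p3, 1
Accessibility: 0R0, 0R1, 1R1
Branch closes: p3 and ¬p3 both at 1.
Every branch of the negation's tableau closes; the branch above is one of them.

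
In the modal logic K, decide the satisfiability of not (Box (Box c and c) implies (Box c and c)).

1. not (Box (Box c and c) implies (Box c and c)), u
2. Box (Box c and c), u
3. not (Box c and c), u
4. not c, u

Yes, satisfiable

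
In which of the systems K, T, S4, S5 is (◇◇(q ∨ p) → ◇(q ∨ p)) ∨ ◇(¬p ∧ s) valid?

S4-tableau for the negation ¬((◇◇(q ∨ p) → ◇(q ∨ p)) ∨ ◇(¬p ∧ s)):
1. ¬((◇◇(q ∨ p) → ◇(q ∨ p)) ∨ ◇(¬p ∧ s)), 0
2. ¬(◇◇(q ∨ p) → ◇(q ∨ p)), 0
3. ¬◇(¬p ∧ s), 0
4. ◇◇(q ∨ p), 0
5. ¬◇(q ∨ p), 0
6. ¬(¬p ∧ s), 0
7. ¬(q ∨ p), 0
8. ¬q, 0
9. ¬p, 0
10. ¬s, 0
11. ◇(q ∨ p), 1
12. ¬(¬p ∧ s), 1
13. ¬(q ∨ p), 1
14. ¬q, 1
15. ¬p, 1
16. ¬s, 1
17. q ∨ p, 2
18. ¬(¬p ∧ s), 2
19. ¬(q ∨ p), 2
20. ¬q, 2
21. ¬p, 2
22. p, 2
Accessibility: 0R0, 0R1, 0R2, 1R1, 1R2, 2R2
Branch closes: p and ¬p both at 2.
Every branch closes (one shown): valid in S4, hence also in S5 (every theorem of S4 is a theorem of S5).
T-tableau for the negation ¬((◇◇(q ∨ p) → ◇(q ∨ p)) ∨ ◇(¬p ∧ s)):
1. ¬((◇◇(q ∨ p) → ◇(q ∨ p)) ∨ ◇(¬p ∧ s)), 0
2. ¬(◇◇(q ∨ p) → ◇(q ∨ p)), 0
3. ¬◇(¬p ∧ s), 0
4. ◇◇(q ∨ p), 0
5. ¬◇(q ∨ p), 0
6. ¬(¬p ∧ s), 0
7. ¬(q ∨ p), 0
8. ¬q, 0
9. ¬p, 0
10. ¬s, 0
11. ◇(q ∨ p), 1
12. ¬(¬p ∧ s), 1
13. ¬(q ∨ p), 1
14. ¬q, 1
15. ¬p, 1
16. ¬s, 1
17. q ∨ p, 2
18. p, 2
Accessibility: 0R0, 0R1, 1R1, 1R2, 2R2
Complete open branch: countermodel on a T-frame, so not valid in T, nor in K (the same frame is also a K-frame).

S4, S5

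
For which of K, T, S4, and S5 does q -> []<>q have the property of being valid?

S5

S4-tableau for the negation ~(q -> []<>q):
1. ~(q -> []<>q), u
2. q, u   [~->-rule on 1]
3. ~[]<>q, u   [~->-rule on 1]
4. ~<>q, v   [~[]-rule on 3: fresh world v, uRv]
5. ~q, v   [~<>-rule on 4 via vRv]
Accessibility: uRu, uRv, vRv
Complete open branch: countermodel on an S4-frame, so not valid in S4, nor in K, T (the same frame is also a K-frame and a T-frame).
S5-tableau for the negation ~(q -> []<>q):
1. ~(q -> []<>q), u
2. q, u   [~->-rule on 1]
3. ~[]<>q, u   [~->-rule on 1]
4. ~<>q, v   [~[]-rule on 3: fresh world v, uRv]
5. ~q, u   [~<>-rule on 4 via vRu]
Accessibility: uRu, uRv, vRu, vRv
Branch closes: q and ~q both at u.
Every branch closes (one shown): valid in S5.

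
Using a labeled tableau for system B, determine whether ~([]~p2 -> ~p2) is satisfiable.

No, unsatisfiable

1. ~([]~p2 -> ~p2), w0
2. []~p2, w0   [~->-rule on 1]
3. p2, w0   [~->-rule on 1]
4. ~p2, w0   [[]-rule on 2 via w0Rw0]
Accessibility: w0Rw0
Branch closes: p2 and ~p2 both at w0.
Every branch closes; the branch above is one of them.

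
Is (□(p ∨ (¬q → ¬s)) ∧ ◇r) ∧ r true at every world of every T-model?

Tableau for the negation ¬((□(p ∨ (¬q → ¬s)) ∧ ◇r) ∧ r):
1. ¬((□(p ∨ (¬q → ¬s)) ∧ ◇r) ∧ r), u
2. ¬r, u
Accessibility: uRu
The negation has an open branch (countermodel exists).

No, not valid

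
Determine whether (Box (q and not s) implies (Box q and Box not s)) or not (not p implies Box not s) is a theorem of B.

Tableau for the negation not ((Box (q and not s) implies (Box q and Box not s)) or not (not p implies Box not s)):
1. not ((Box (q and not s) implies (Box q and Box not s)) or not (not p implies Box not s)), 0
2. not (Box (q and not s) implies (Box q and Box not s)), 0
3. not p implies Box not s, 0
4. Box (q and not s), 0
5. not (Box q and Box not s), 0
6. q and not s, 0
7. q, 0
8. not s, 0
9. Box not s, 0
10. not Box not s, 0
11. s, 1
12. q and not s, 1
13. q, 1
14. not s, 1
Accessibility: 0R0, 0R1, 1R0, 1R1
Branch closes: s and not s both at 1.
Every branch of the negation's tableau closes; the branch above is one of them.

Yes, valid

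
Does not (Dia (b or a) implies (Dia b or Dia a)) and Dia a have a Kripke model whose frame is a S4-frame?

1. not (Dia (b or a) implies (Dia b or Dia a)) and Dia a, 0
2. not (Dia (b or a) implies (Dia b or Dia a)), 0
3. Dia a, 0
4. Dia (b or a), 0
5. not (Dia b or Dia a), 0
6. not Dia b, 0
7. not Dia a, 0
8. not b, 0
9. not a, 0
10. a, 1
11. not b, 1
12. not a, 1
Accessibility: 0R0, 0R1, 1R1
Branch closes: a and not a both at 1.
Every branch closes; the branch above is one of them.

Unsatisfiable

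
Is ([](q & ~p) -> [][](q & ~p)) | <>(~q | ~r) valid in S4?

Tableau for the negation ~(([](q & ~p) -> [][](q & ~p)) | <>(~q | ~r)):
1. ~(([](q & ~p) -> [][](q & ~p)) | <>(~q | ~r)), w0
2. ~([](q & ~p) -> [][](q & ~p)), w0
3. ~<>(~q | ~r), w0
4. [](q & ~p), w0
5. ~[][](q & ~p), w0
6. ~(~q | ~r), w0
7. q, w0
8. r, w0
9. q & ~p, w0
10. ~p, w0
11. ~[](q & ~p), w1
12. ~(~q | ~r), w1
13. q, w1
14. r, w1
15. q & ~p, w1
16. ~p, w1
17. ~(q & ~p), w2
18. ~(~q | ~r), w2
19. q, w2
20. r, w2
21. q & ~p, w2
22. ~p, w2
23. p, w2
Accessibility: w0Rw0, w0Rw1, w0Rw2, w1Rw1, w1Rw2, w2Rw2
Branch closes: p and ~p both at w2.
Every branch of the negation's tableau closes; the branch above is one of them.

Yes, valid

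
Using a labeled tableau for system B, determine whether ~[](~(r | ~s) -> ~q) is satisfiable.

Yes, satisfiable

1. ~[](~(r | ~s) -> ~q), u
2. ~(~(r | ~s) -> ~q), v
3. ~(r | ~s), v
4. q, v
5. ~r, v
6. s, v
Accessibility: uRu, uRv, vRu, vRv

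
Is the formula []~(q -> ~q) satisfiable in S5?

Satisfiable

1. []~(q -> ~q), w0
2. ~(q -> ~q), w0
3. q, w0
Accessibility: w0Rw0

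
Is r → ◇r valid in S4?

Yes, valid

Tableau for the negation ¬(r → ◇r):
1. ¬(r → ◇r), u
2. r, u
3. ¬◇r, u
4. ¬r, u
Accessibility: uRu
Branch closes: r and ¬r both at u.
All branches of the negation close; one closing branch shown above.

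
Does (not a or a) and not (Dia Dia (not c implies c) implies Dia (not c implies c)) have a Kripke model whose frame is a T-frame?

1. (not a or a) and not (Dia Dia (not c implies c) implies Dia (not c implies c)), w0
2. not a or a, w0
3. not (Dia Dia (not c implies c) implies Dia (not c implies c)), w0
4. Dia Dia (not c implies c), w0
5. not Dia (not c implies c), w0
6. not (not c implies c), w0
7. not c, w0
8. a, w0
9. Dia (not c implies c), w1
10. not (not c implies c), w1
11. not c, w1
12. not c implies c, w2
13. c, w2
Accessibility: w0Rw0, w0Rw1, w1Rw1, w1Rw2, w2Rw2

Satisfiable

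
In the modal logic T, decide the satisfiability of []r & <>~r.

1. []r & <>~r, 0
2. []r, 0
3. <>~r, 0
4. r, 0
5. ~r, 1
6. r, 1
Accessibility: 0R0, 0R1, 1R1
Branch closes: r and ~r both at 1.
All branches of the tableau close; one closing branch shown above.

No, unsatisfiable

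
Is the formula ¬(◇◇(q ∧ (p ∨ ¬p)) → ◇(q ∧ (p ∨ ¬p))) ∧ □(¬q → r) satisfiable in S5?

No, unsatisfiable

1. ¬(◇◇(q ∧ (p ∨ ¬p)) → ◇(q ∧ (p ∨ ¬p))) ∧ □(¬q → r), w0
2. ¬(◇◇(q ∧ (p ∨ ¬p)) → ◇(q ∧ (p ∨ ¬p))), w0
3. □(¬q → r), w0
4. ◇◇(q ∧ (p ∨ ¬p)), w0
5. ¬◇(q ∧ (p ∨ ¬p)), w0
6. ¬q → r, w0
7. ¬(q ∧ (p ∨ ¬p)), w0
8. r, w0
9. ¬q, w0
10. ◇(q ∧ (p ∨ ¬p)), w1
11. ¬q → r, w1
12. ¬(q ∧ (p ∨ ¬p)), w1
13. r, w1
14. ¬q, w1
15. q ∧ (p ∨ ¬p), w2
16. q, w2
17. p ∨ ¬p, w2
18. ¬q → r, w2
19. ¬(q ∧ (p ∨ ¬p)), w2
20. ¬p, w2
21. r, w2
22. ¬(p ∨ ¬p), w2
23. p, w2
Accessibility: w0Rw0, w0Rw1, w0Rw2, w1Rw0, w1Rw1, w1Rw2, w2Rw0, w2Rw1, w2Rw2
Branch closes: p and ¬p both at w2.
Every branch closes; the branch above is one of them.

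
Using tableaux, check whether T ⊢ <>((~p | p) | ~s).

Tableau for the negation ~<>((~p | p) | ~s):
1. ~<>((~p | p) | ~s), u
2. ~((~p | p) | ~s), u
3. ~(~p | p), u
4. s, u
5. p, u
6. ~p, u
Accessibility: uRu
Branch closes: p and ~p both at u.
All branches of the negation close; one closing branch shown above.

Valid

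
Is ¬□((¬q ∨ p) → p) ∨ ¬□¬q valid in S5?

Tableau for the negation ¬(¬□((¬q ∨ p) → p) ∨ ¬□¬q):
1. ¬(¬□((¬q ∨ p) → p) ∨ ¬□¬q), w0
2. □((¬q ∨ p) → p), w0
3. □¬q, w0
4. (¬q ∨ p) → p, w0
5. ¬q, w0
6. p, w0
Accessibility: w0Rw0
The negation has an open branch (countermodel exists).

Not valid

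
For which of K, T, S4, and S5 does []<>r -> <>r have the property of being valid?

T, S4, S5

K-tableau for the negation ~([]<>r -> <>r):
1. ~([]<>r -> <>r), 0
2. []<>r, 0
3. ~<>r, 0
Complete open branch: countermodel on a K-frame, so not valid in K.
T-tableau for the negation ~([]<>r -> <>r):
1. ~([]<>r -> <>r), 0
2. []<>r, 0
3. ~<>r, 0
4. <>r, 0
5. ~r, 0
6. r, 1
7. <>r, 1
8. ~r, 1
Accessibility: 0R0, 0R1, 1R1
Branch closes: r and ~r both at 1.
Every branch closes (one shown): valid in T, hence also in S4, S5 (every theorem of T is a theorem of S4 and S5).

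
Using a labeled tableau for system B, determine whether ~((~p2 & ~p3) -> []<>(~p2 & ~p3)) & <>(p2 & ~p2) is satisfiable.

No, unsatisfiable

1. ~((~p2 & ~p3) -> []<>(~p2 & ~p3)) & <>(p2 & ~p2), w0
2. ~((~p2 & ~p3) -> []<>(~p2 & ~p3)), w0
3. <>(p2 & ~p2), w0
4. ~p2 & ~p3, w0
5. ~[]<>(~p2 & ~p3), w0
6. ~p2, w0
7. ~p3, w0
8. p2 & ~p2, w1
9. p2, w1
10. ~p2, w1
Accessibility: w0Rw0, w0Rw1, w1Rw0, w1Rw1
Branch closes: p2 and ~p2 both at w1.
All branches of the tableau close; one closing branch shown above.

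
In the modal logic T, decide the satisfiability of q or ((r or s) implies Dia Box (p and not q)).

1. q or ((r or s) implies Dia Box (p and not q)), w0
2. (r or s) implies Dia Box (p and not q), w0   [or-rule on 1 (branches; this branch)]
3. Dia Box (p and not q), w0   [implies-rule on 2 (branches; this branch)]
4. Box (p and not q), w1   [Dia-rule on 3: fresh world w1, w0Rw1]
5. p and not q, w1   [Box-rule on 4 via w1Rw1]
6. p, w1   [and-rule on 5]
7. not q, w1   [and-rule on 5]
Accessibility: w0Rw0, w0Rw1, w1Rw1

Satisfiable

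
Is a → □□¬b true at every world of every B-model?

Invalid (countermodel exists)

Tableau for the negation ¬(a → □□¬b):
1. ¬(a → □□¬b), u
2. a, u
3. ¬□□¬b, u
4. ¬□¬b, v
5. b, w
Accessibility: uRu, uRv, vRu, vRv, vRw, wRv, wRw
The negation has an open branch (countermodel exists).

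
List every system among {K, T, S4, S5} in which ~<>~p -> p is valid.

K-tableau for the negation ~(~<>~p -> p):
1. ~(~<>~p -> p), u
2. ~<>~p, u   [~->-rule on 1]
3. ~p, u   [~->-rule on 1]
Complete open branch: countermodel on a K-frame, so not valid in K.
T-tableau for the negation ~(~<>~p -> p):
1. ~(~<>~p -> p), u
2. ~<>~p, u   [~->-rule on 1]
3. ~p, u   [~->-rule on 1]
4. p, u   [~<>-rule on 2 via uRu]
Accessibility: uRu
Branch closes: p and ~p both at u.
Every branch closes (one shown): valid in T, hence also in S4, S5 (every theorem of T is a theorem of S4 and S5).

T, S4, S5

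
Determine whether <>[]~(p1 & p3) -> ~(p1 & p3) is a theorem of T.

Tableau for the negation ~(<>[]~(p1 & p3) -> ~(p1 & p3)):
1. ~(<>[]~(p1 & p3) -> ~(p1 & p3)), w0
2. <>[]~(p1 & p3), w0   [~->-rule on 1]
3. p1 & p3, w0   [~->-rule on 1]
4. p1, w0   [&-rule on 3]
5. p3, w0   [&-rule on 3]
6. []~(p1 & p3), w1   [<>-rule on 2: fresh world w1, w0Rw1]
7. ~(p1 & p3), w1   [[]-rule on 6 via w1Rw1]
8. ~p3, w1   [~&-rule on 7 (branches; this branch)]
Accessibility: w0Rw0, w0Rw1, w1Rw1
The negation has an open branch (countermodel exists).

Not valid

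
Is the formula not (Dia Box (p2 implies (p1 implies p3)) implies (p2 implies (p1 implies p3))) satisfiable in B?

1. not (Dia Box (p2 implies (p1 implies p3)) implies (p2 implies (p1 implies p3))), u
2. Dia Box (p2 implies (p1 implies p3)), u   [neg-implies-rule on 1]
3. not (p2 implies (p1 implies p3)), u   [neg-implies-rule on 1]
4. p2, u   [neg-implies-rule on 3]
5. not (p1 implies p3), u   [neg-implies-rule on 3]
6. p1, u   [neg-implies-rule on 5]
7. not p3, u   [neg-implies-rule on 5]
8. Box (p2 implies (p1 implies p3)), v   [Dia-rule on 2: fresh world v, uRv]
9. p2 implies (p1 implies p3), u   [Box-rule on 8 via vRu]
10. p2 implies (p1 implies p3), v   [Box-rule on 8 via vRv]
11. p1 implies p3, u   [implies-rule on 9 (branches; this branch)]
12. p1 implies p3, v   [implies-rule on 10 (branches; this branch)]
13. p3, u   [implies-rule on 11 (branches; this branch)]
Accessibility: uRu, uRv, vRu, vRv
Branch closes: p3 and not p3 both at u.
All branches of the tableau close; one closing branch shown above.

Unsatisfiable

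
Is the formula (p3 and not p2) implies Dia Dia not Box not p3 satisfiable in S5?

1. (p3 and not p2) implies Dia Dia not Box not p3, 0
2. Dia Dia not Box not p3, 0
3. Dia not Box not p3, 1
4. not Box not p3, 2
5. p3, 3
Accessibility: 0R0, 0R1, 0R2, 0R3, 1R0, 1R1, 1R2, 1R3, 2R0, 2R1, 2R2, 2R3, 3R0, 3R1, 3R2, 3R3

Satisfiable (open branch found)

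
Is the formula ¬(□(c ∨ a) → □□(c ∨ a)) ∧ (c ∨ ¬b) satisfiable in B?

1. ¬(□(c ∨ a) → □□(c ∨ a)) ∧ (c ∨ ¬b), w0
2. ¬(□(c ∨ a) → □□(c ∨ a)), w0
3. c ∨ ¬b, w0
4. □(c ∨ a), w0
5. ¬□□(c ∨ a), w0
6. c ∨ a, w0
7. ¬b, w0
8. a, w0
9. ¬□(c ∨ a), w1
10. c ∨ a, w1
11. a, w1
12. ¬(c ∨ a), w2
13. ¬c, w2
14. ¬a, w2
Accessibility: w0Rw0, w0Rw1, w1Rw0, w1Rw1, w1Rw2, w2Rw1, w2Rw2

Yes, satisfiable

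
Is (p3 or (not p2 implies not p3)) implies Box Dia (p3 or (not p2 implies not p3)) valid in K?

No, not valid

Tableau for the negation not ((p3 or (not p2 implies not p3)) implies Box Dia (p3 or (not p2 implies not p3))):
1. not ((p3 or (not p2 implies not p3)) implies Box Dia (p3 or (not p2 implies not p3))), u
2. p3 or (not p2 implies not p3), u
3. not Box Dia (p3 or (not p2 implies not p3)), u
4. not p2 implies not p3, u
5. not p3, u
6. not Dia (p3 or (not p2 implies not p3)), v
Accessibility: uRv
The negation has an open branch (countermodel exists).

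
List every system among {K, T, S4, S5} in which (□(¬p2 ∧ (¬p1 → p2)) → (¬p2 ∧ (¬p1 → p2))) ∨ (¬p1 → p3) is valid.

K-tableau for the negation ¬((□(¬p2 ∧ (¬p1 → p2)) → (¬p2 ∧ (¬p1 → p2))) ∨ (¬p1 → p3)):
1. ¬((□(¬p2 ∧ (¬p1 → p2)) → (¬p2 ∧ (¬p1 → p2))) ∨ (¬p1 → p3)), u
2. ¬(□(¬p2 ∧ (¬p1 → p2)) → (¬p2 ∧ (¬p1 → p2))), u
3. ¬(¬p1 → p3), u
4. □(¬p2 ∧ (¬p1 → p2)), u
5. ¬(¬p2 ∧ (¬p1 → p2)), u
6. ¬p1, u
7. ¬p3, u
8. ¬(¬p1 → p2), u
9. ¬p2, u
Complete open branch: countermodel on a K-frame, so not valid in K.
T-tableau for the negation ¬((□(¬p2 ∧ (¬p1 → p2)) → (¬p2 ∧ (¬p1 → p2))) ∨ (¬p1 → p3)):
1. ¬((□(¬p2 ∧ (¬p1 → p2)) → (¬p2 ∧ (¬p1 → p2))) ∨ (¬p1 → p3)), u
2. ¬(□(¬p2 ∧ (¬p1 → p2)) → (¬p2 ∧ (¬p1 → p2))), u
3. ¬(¬p1 → p3), u
4. □(¬p2 ∧ (¬p1 → p2)), u
5. ¬(¬p2 ∧ (¬p1 → p2)), u
6. ¬p1, u
7. ¬p3, u
8. ¬p2 ∧ (¬p1 → p2), u
9. ¬p2, u
10. ¬p1 → p2, u
11. ¬(¬p1 → p2), u
12. p2, u
Accessibility: uRu
Branch closes: p2 and ¬p2 both at u.
Every branch closes (one shown): valid in T, hence also in S4, S5 (every theorem of T is a theorem of S4 and S5).

T, S4, S5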